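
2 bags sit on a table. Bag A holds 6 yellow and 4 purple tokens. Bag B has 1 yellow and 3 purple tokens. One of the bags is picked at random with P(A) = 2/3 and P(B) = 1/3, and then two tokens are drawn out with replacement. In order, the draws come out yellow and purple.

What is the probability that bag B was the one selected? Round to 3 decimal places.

For each hypothesis, P(data | H) works out to: P(data | bag A) = (6/10)(4/10) = 6/25; P(data | bag B) = (1/4)(3/4) = 3/16.
The prior-weighted likelihoods are 2/3 · 6/25 = 4/25, 1/3 · 3/16 = 1/16; with total 89/400.
So P(bag B | data) = (1/16) / (89/400) = 25/89.

0.281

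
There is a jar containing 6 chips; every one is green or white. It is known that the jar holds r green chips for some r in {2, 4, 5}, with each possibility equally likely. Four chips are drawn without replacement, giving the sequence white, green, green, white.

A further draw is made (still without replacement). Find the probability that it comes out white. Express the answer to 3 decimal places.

0.500

The likelihood of the observed sequence under each hypothesis: P(data | r = 2) = (4/6)(2/5)(1/4)(3/3) = 1/15; P(data | r = 4) = (2/6)(4/5)(3/4)(1/3) = 1/15; P(data | r = 5) = (1/6)(5/5)(4/4)(0/3) = 0.
The prior-weighted likelihoods are 1/3 · 1/15 = 1/45, 1/3 · 1/15 = 1/45, 1/3 · 0 = 0; these sum to 2/45.
Normalising, the posterior is P(r = 2 | data) = 1/2, P(r = 4 | data) = 1/2, P(r = 5 | data) = 0.
The predictive probability is P(white next | data) = (1)(1/2) + (0)(1/2) = 1/2.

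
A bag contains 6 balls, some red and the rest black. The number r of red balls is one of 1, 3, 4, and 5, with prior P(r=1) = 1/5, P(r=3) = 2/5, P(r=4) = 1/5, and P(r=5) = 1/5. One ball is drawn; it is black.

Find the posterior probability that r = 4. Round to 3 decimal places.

0.143

The likelihood of this draw under each hypothesis: P(data | r = 1) = (5/6) = 5/6; P(data | r = 3) = (3/6) = 1/2; P(data | r = 4) = (2/6) = 1/3; P(data | r = 5) = (1/6) = 1/6.
Multiplying each by its prior: 1/5 · 5/6 = 1/6, 2/5 · 1/2 = 1/5, 1/5 · 1/3 = 1/15, 1/5 · 1/6 = 1/30; summing to 7/15.
By Bayes' rule, P(r = 4 | data) = (1/15) / (7/15) = 1/7.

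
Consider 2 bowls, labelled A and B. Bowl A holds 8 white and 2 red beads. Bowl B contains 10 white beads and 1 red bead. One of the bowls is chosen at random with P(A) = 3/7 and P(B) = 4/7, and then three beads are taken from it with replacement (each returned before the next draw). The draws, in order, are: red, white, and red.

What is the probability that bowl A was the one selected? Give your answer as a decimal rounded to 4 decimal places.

Compute the likelihood of the observed sequence for each case: P(data | bowl A) = (2/10)(8/10)(2/10) = 0.032; P(data | bowl B) = (1/11)(10/11)(1/11) = 0.0075131.
The prior-weighted likelihoods are 3/7 · 0.032 = 0.013714, 4/7 · 0.0075131 = 0.0042932; with total 0.018008.
Hence P(bowl A | data) = (0.013714) / (0.018008) = 0.76159.

0.7616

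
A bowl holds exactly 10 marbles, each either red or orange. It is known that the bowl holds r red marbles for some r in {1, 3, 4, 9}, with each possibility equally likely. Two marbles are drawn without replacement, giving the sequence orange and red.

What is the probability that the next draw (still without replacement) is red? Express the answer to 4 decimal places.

The likelihood of the observed sequence under each hypothesis: P(data | r = 1) = (9/10)(1/9) = 1/10; P(data | r = 3) = (7/10)(3/9) = 7/30; P(data | r = 4) = (6/10)(4/9) = 4/15; P(data | r = 9) = (1/10)(9/9) = 1/10.
The prior-weighted likelihoods are 1/4 · 1/10 = 1/40, 1/4 · 7/30 = 7/120, 1/4 · 4/15 = 1/15, 1/4 · 1/10 = 1/40; with total 7/40.
The posterior is then P(r = 1 | data) = 1/7, P(r = 3 | data) = 1/3, P(r = 4 | data) = 8/21, P(r = 9 | data) = 1/7.
So P(red next | data) = Σ P(red next | H) P(H | data) = (0)(1/7) + (1/4)(1/3) + (3/8)(8/21) + (1)(1/7) = 31/84.

0.3690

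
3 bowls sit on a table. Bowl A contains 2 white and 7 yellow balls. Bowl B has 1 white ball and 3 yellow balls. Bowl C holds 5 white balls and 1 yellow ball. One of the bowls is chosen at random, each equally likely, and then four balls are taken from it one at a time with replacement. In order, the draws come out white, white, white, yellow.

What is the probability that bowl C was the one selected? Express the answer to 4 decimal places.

0.8265

Compute the likelihood of the observed sequence for each case: P(data | bowl A) = (2/9)(2/9)(2/9)(7/9) = 0.0085353; P(data | bowl B) = (1/4)(1/4)(1/4)(3/4) = 0.011719; P(data | bowl C) = (5/6)(5/6)(5/6)(1/6) = 0.096451.
Multiplying each by its prior: 1/3 · 0.0085353 = 0.0028451, 1/3 · 0.011719 = 0.0039062, 1/3 · 0.096451 = 0.03215; with total 0.038902.
So P(bowl C | data) = (0.03215) / (0.038902) = 0.82645.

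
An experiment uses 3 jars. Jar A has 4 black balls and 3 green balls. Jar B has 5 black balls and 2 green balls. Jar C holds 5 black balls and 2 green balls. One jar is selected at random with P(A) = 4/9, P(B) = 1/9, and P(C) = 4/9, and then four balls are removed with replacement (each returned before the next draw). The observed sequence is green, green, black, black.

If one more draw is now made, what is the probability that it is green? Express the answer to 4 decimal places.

0.3622

Under each hypothesis, the probability of the observed sequence is: P(data | jar A) = (3/7)(3/7)(4/7)(4/7) = 0.059975; P(data | jar B) = (2/7)(2/7)(5/7)(5/7) = 0.041649; P(data | jar C) = (2/7)(2/7)(5/7)(5/7) = 0.041649.
The prior-weighted likelihoods are 4/9 · 0.059975 = 0.026656, 1/9 · 0.041649 = 0.0046277, 4/9 · 0.041649 = 0.018511; summing to 0.049794.
Dividing through by the total gives posterior P(jar A | data) = 0.53532, P(jar B | data) = 0.092937, P(jar C | data) = 0.37175.
Averaging over the posterior, P(green next | data) = (3/7)(0.53532) + (2/7)(0.092937) + (2/7)(0.37175) = 0.36219.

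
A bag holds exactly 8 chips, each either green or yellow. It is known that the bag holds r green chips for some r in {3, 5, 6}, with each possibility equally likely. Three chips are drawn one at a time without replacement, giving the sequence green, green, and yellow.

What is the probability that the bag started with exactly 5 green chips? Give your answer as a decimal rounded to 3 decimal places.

0.400

Under each hypothesis, the probability of the observed sequence is: P(data | r = 3) = (3/8)(2/7)(5/6) = 5/56; P(data | r = 5) = (5/8)(4/7)(3/6) = 5/28; P(data | r = 6) = (6/8)(5/7)(2/6) = 5/28.
The prior-weighted likelihoods are 1/3 · 5/56 = 5/168, 1/3 · 5/28 = 5/84, 1/3 · 5/28 = 5/84; these sum to 25/168.
Hence P(r = 5 | data) = (5/84) / (25/168) = 2/5.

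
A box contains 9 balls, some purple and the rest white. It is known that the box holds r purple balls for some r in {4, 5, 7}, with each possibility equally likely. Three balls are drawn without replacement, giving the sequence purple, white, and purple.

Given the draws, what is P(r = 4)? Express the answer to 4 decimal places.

0.2679

Compute the likelihood of the observed sequence for each case: P(data | r = 4) = (4/9)(5/8)(3/7) = 5/42; P(data | r = 5) = (5/9)(4/8)(4/7) = 10/63; P(data | r = 7) = (7/9)(2/8)(6/7) = 1/6.
Multiplying each by its prior: 1/3 · 5/42 = 5/126, 1/3 · 10/63 = 10/189, 1/3 · 1/6 = 1/18; these sum to 4/27.
So P(r = 4 | data) = (5/126) / (4/27) = 15/56.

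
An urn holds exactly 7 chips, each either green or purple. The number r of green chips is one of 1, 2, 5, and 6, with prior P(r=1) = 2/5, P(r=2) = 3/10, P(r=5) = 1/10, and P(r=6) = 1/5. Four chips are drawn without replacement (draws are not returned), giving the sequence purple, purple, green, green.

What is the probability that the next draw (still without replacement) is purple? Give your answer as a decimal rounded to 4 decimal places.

The likelihood of the observed sequence under each hypothesis: P(data | r = 1) = (6/7)(5/6)(1/5)(0/4) = 0; P(data | r = 2) = (5/7)(4/6)(2/5)(1/4) = 1/21; P(data | r = 5) = (2/7)(1/6)(5/5)(4/4) = 1/21; P(data | r = 6) = (1/7)(0/6) = 0.
Multiplying each by its prior: 2/5 · 0 = 0, 3/10 · 1/21 = 1/70, 1/10 · 1/21 = 1/210, 1/5 · 0 = 0; these sum to 2/105.
Normalising, the posterior is P(r = 1 | data) = 0, P(r = 2 | data) = 3/4, P(r = 5 | data) = 1/4, P(r = 6 | data) = 0.
So P(purple next | data) = Σ P(purple next | H) P(H | data) = (1)(3/4) + (0)(1/4) = 3/4.

0.7500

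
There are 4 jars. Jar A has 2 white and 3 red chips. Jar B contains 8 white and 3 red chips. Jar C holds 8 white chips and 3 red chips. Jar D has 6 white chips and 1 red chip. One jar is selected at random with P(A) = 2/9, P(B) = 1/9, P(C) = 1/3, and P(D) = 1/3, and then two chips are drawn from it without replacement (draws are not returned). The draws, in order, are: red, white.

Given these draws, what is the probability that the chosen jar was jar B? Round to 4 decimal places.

The likelihood of the observed sequence under each hypothesis: P(data | jar A) = (3/5)(2/4) = 0.3; P(data | jar B) = (3/11)(8/10) = 0.21818; P(data | jar C) = (3/11)(8/10) = 0.21818; P(data | jar D) = (1/7)(6/6) = 0.14286.
Multiplying each by its prior: 2/9 · 0.3 = 0.066667, 1/9 · 0.21818 = 0.024242, 1/3 · 0.21818 = 0.072727, 1/3 · 0.14286 = 0.047619; with total 0.21126.
By Bayes' rule, P(jar B | data) = (0.024242) / (0.21126) = 0.11475.

0.1148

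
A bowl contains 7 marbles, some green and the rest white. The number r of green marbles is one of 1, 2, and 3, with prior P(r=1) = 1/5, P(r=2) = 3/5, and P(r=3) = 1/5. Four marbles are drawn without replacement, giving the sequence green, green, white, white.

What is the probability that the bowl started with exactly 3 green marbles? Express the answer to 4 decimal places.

0.3750

For each hypothesis, P(data | H) works out to: P(data | r = 1) = (1/7)(0/6) = 0; P(data | r = 2) = (2/7)(1/6)(5/5)(4/4) = 1/21; P(data | r = 3) = (3/7)(2/6)(4/5)(3/4) = 3/35.
The prior-weighted likelihoods are 1/5 · 0 = 0, 3/5 · 1/21 = 1/35, 1/5 · 3/35 = 3/175; with total 8/175.
Therefore the posterior P(r = 3 | data) = (3/175) / (8/175) = 3/8.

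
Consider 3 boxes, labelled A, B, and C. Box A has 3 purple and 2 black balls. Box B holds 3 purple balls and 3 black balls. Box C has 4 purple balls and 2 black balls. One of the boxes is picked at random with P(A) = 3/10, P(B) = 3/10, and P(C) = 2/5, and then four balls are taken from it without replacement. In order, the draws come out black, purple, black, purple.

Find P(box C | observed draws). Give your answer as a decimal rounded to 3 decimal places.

0.308

For each hypothesis, P(data | H) works out to: P(data | box A) = (2/5)(3/4)(1/3)(2/2) = 1/10; P(data | box B) = (3/6)(3/5)(2/4)(2/3) = 1/10; P(data | box C) = (2/6)(4/5)(1/4)(3/3) = 1/15.
Weighting by the prior gives 3/10 · 1/10 = 3/100, 3/10 · 1/10 = 3/100, 2/5 · 1/15 = 2/75; with total 13/150.
So P(box C | data) = (2/75) / (13/150) = 4/13.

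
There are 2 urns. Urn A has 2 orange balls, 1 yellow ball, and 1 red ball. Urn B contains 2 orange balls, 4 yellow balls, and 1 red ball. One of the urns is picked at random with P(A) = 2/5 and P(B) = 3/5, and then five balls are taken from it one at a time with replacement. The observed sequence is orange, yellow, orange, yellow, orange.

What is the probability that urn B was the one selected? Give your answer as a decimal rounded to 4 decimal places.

The likelihood of the observed sequence under each hypothesis: P(data | urn A) = (2/4)(1/4)(2/4)(1/4)(2/4) = 0.0078125; P(data | urn B) = (2/7)(4/7)(2/7)(4/7)(2/7) = 0.0076159.
Multiplying each by its prior: 2/5 · 0.0078125 = 0.003125, 3/5 · 0.0076159 = 0.0045695; summing to 0.0076945.
Therefore the posterior P(urn B | data) = (0.0045695) / (0.0076945) = 0.59387.

0.5939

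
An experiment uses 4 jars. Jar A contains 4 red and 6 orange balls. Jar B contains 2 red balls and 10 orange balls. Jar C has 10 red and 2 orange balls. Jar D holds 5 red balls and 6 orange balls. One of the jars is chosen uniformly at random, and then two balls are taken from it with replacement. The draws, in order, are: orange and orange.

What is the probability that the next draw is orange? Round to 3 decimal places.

0.697

For each hypothesis, P(data | H) works out to: P(data | jar A) = (6/10)(6/10) = 0.36; P(data | jar B) = (10/12)(10/12) = 0.69444; P(data | jar C) = (2/12)(2/12) = 0.027778; P(data | jar D) = (6/11)(6/11) = 0.29752.
Multiplying each by its prior: 1/4 · 0.36 = 0.09, 1/4 · 0.69444 = 0.17361, 1/4 · 0.027778 = 0.0069444, 1/4 · 0.29752 = 0.07438; with total 0.34494.
Normalising, the posterior is P(jar A | data) = 0.26092, P(jar B | data) = 0.50331, P(jar C | data) = 0.020133, P(jar D | data) = 0.21563.
So P(orange next | data) = Σ P(orange next | H) P(H | data) = (3/5)(0.26092) + (5/6)(0.50331) + (1/6)(0.020133) + (6/11)(0.21563) = 0.69695.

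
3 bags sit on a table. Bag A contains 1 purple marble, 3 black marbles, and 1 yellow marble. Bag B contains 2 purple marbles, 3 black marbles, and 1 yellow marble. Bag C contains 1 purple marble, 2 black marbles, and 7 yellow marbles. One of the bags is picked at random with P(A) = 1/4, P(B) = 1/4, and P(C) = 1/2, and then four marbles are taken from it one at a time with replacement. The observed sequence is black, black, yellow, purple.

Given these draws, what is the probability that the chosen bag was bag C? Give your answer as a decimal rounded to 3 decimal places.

0.165

Under each hypothesis, the probability of the observed sequence is: P(data | bag A) = (3/5)(3/5)(1/5)(1/5) = 0.0144; P(data | bag B) = (3/6)(3/6)(1/6)(2/6) = 0.013889; P(data | bag C) = (2/10)(2/10)(7/10)(1/10) = 0.0028.
The prior-weighted likelihoods are 1/4 · 0.0144 = 0.0036, 1/4 · 0.013889 = 0.0034722, 1/2 · 0.0028 = 0.0014; these sum to 0.0084722.
So P(bag C | data) = (0.0014) / (0.0084722) = 0.16525.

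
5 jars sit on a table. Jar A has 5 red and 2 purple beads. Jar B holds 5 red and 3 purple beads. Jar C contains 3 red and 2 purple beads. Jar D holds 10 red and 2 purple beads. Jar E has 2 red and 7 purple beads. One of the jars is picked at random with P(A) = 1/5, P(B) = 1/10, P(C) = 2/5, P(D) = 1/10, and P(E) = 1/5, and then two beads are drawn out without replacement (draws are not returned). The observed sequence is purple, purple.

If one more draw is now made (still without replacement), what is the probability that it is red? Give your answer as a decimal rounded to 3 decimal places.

The likelihood of the observed sequence under each hypothesis: P(data | jar A) = (2/7)(1/6) = 0.047619; P(data | jar B) = (3/8)(2/7) = 0.10714; P(data | jar C) = (2/5)(1/4) = 0.1; P(data | jar D) = (2/12)(1/11) = 0.015152; P(data | jar E) = (7/9)(6/8) = 0.58333.
Multiplying each by its prior: 1/5 · 0.047619 = 0.0095238, 1/10 · 0.10714 = 0.010714, 2/5 · 0.1 = 0.04, 1/10 · 0.015152 = 0.0015152, 1/5 · 0.58333 = 0.11667; these sum to 0.17842.
Dividing through by the total gives posterior P(jar A | data) = 0.053379, P(jar B | data) = 0.060051, P(jar C | data) = 0.22419, P(jar D | data) = 0.0084921, P(jar E | data) = 0.65389.
So P(red next | data) = Σ P(red next | H) P(H | data) = (1)(0.053379) + (5/6)(0.060051) + (1)(0.22419) + (1)(0.0084921) + (2/7)(0.65389) = 0.52293.

0.523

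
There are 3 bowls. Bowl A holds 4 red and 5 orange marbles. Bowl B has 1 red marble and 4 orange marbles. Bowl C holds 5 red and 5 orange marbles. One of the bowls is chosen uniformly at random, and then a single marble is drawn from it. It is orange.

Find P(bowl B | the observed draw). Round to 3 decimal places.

Under each hypothesis, the probability of this draw is: P(data | bowl A) = (5/9) = 5/9; P(data | bowl B) = (4/5) = 4/5; P(data | bowl C) = (5/10) = 1/2.
Multiplying each by its prior: 1/3 · 5/9 = 5/27, 1/3 · 4/5 = 4/15, 1/3 · 1/2 = 1/6; these sum to 167/270.
Hence P(bowl B | data) = (4/15) / (167/270) = 72/167.

0.431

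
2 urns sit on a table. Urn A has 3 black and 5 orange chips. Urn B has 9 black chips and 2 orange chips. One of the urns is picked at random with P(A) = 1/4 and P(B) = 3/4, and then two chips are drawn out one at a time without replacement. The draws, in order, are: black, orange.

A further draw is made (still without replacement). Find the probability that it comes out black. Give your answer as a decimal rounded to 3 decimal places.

0.693

Under each hypothesis, the probability of the observed sequence is: P(data | urn A) = (3/8)(5/7) = 0.26786; P(data | urn B) = (9/11)(2/10) = 0.16364.
Weighting by the prior gives 1/4 · 0.26786 = 0.066964, 3/4 · 0.16364 = 0.12273; these sum to 0.18969.
Dividing through by the total gives posterior P(urn A | data) = 0.35302, P(urn B | data) = 0.64698.
Averaging over the posterior, P(black next | data) = (1/3)(0.35302) + (8/9)(0.64698) = 0.69277.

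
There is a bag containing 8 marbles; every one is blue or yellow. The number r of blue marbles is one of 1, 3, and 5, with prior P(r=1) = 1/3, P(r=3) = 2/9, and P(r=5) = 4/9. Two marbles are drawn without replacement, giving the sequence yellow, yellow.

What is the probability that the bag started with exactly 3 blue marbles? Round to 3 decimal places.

Under each hypothesis, the probability of the observed sequence is: P(data | r = 1) = (7/8)(6/7) = 3/4; P(data | r = 3) = (5/8)(4/7) = 5/14; P(data | r = 5) = (3/8)(2/7) = 3/28.
The prior-weighted likelihoods are 1/3 · 3/4 = 1/4, 2/9 · 5/14 = 5/63, 4/9 · 3/28 = 1/21; summing to 95/252.
Hence P(r = 3 | data) = (5/63) / (95/252) = 4/19.

0.211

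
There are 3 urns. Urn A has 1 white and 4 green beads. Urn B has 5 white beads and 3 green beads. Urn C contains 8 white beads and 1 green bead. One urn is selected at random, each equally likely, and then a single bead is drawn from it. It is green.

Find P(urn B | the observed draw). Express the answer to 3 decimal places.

0.292

For each hypothesis, P(data | H) works out to: P(data | urn A) = (4/5) = 0.8; P(data | urn B) = (3/8) = 0.375; P(data | urn C) = (1/9) = 0.11111.
The prior-weighted likelihoods are 1/3 · 0.8 = 0.26667, 1/3 · 0.375 = 0.125, 1/3 · 0.11111 = 0.037037; summing to 0.4287.
So P(urn B | data) = (0.125) / (0.4287) = 0.29158.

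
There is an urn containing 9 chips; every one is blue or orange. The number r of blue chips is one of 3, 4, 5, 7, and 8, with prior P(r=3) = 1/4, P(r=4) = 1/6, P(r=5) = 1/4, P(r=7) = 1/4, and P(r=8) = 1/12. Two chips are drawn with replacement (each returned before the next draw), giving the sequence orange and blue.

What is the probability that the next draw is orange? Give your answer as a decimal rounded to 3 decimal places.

Compute the likelihood of the observed sequence for each case: P(data | r = 3) = (6/9)(3/9) = 2/9; P(data | r = 4) = (5/9)(4/9) = 20/81; P(data | r = 5) = (4/9)(5/9) = 20/81; P(data | r = 7) = (2/9)(7/9) = 14/81; P(data | r = 8) = (1/9)(8/9) = 8/81.
Weighting by the prior gives 1/4 · 2/9 = 1/18, 1/6 · 20/81 = 10/243, 1/4 · 20/81 = 5/81, 1/4 · 14/81 = 7/162, 1/12 · 8/81 = 2/243; these sum to 17/81.
The posterior is then P(r = 3 | data) = 9/34, P(r = 4 | data) = 10/51, P(r = 5 | data) = 5/17, P(r = 7 | data) = 7/34, P(r = 8 | data) = 2/51.
So P(orange next | data) = Σ P(orange next | H) P(H | data) = (2/3)(9/34) + (5/9)(10/51) + (4/9)(5/17) + (2/9)(7/34) + (1/9)(2/51) = 214/459.

0.466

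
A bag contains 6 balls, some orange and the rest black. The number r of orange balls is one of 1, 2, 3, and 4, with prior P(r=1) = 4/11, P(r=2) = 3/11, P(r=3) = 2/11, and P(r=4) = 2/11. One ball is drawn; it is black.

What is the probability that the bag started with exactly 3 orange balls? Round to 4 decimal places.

0.1429

Compute the likelihood of this draw for each case: P(data | r = 1) = (5/6) = 5/6; P(data | r = 2) = (4/6) = 2/3; P(data | r = 3) = (3/6) = 1/2; P(data | r = 4) = (2/6) = 1/3.
The prior-weighted likelihoods are 4/11 · 5/6 = 10/33, 3/11 · 2/3 = 2/11, 2/11 · 1/2 = 1/11, 2/11 · 1/3 = 2/33; summing to 7/11.
So P(r = 3 | data) = (1/11) / (7/11) = 1/7.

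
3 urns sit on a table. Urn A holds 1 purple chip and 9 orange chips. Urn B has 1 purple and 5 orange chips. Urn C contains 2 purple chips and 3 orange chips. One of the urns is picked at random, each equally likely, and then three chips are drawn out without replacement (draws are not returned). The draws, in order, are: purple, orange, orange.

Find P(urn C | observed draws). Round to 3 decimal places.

0.429

The likelihood of the observed sequence under each hypothesis: P(data | urn A) = (1/10)(9/9)(8/8) = 1/10; P(data | urn B) = (1/6)(5/5)(4/4) = 1/6; P(data | urn C) = (2/5)(3/4)(2/3) = 1/5.
Weighting by the prior gives 1/3 · 1/10 = 1/30, 1/3 · 1/6 = 1/18, 1/3 · 1/5 = 1/15; these sum to 7/45.
So P(urn C | data) = (1/15) / (7/45) = 3/7.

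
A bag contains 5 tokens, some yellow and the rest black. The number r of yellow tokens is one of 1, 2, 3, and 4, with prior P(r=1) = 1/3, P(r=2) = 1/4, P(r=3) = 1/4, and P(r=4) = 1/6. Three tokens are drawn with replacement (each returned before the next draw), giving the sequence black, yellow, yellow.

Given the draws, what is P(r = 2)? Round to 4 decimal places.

0.2609

The likelihood of the observed sequence under each hypothesis: P(data | r = 1) = (4/5)(1/5)(1/5) = 4/125; P(data | r = 2) = (3/5)(2/5)(2/5) = 12/125; P(data | r = 3) = (2/5)(3/5)(3/5) = 18/125; P(data | r = 4) = (1/5)(4/5)(4/5) = 16/125.
Weighting by the prior gives 1/3 · 4/125 = 4/375, 1/4 · 12/125 = 3/125, 1/4 · 18/125 = 9/250, 1/6 · 16/125 = 8/375; summing to 23/250.
So P(r = 2 | data) = (3/125) / (23/250) = 6/23.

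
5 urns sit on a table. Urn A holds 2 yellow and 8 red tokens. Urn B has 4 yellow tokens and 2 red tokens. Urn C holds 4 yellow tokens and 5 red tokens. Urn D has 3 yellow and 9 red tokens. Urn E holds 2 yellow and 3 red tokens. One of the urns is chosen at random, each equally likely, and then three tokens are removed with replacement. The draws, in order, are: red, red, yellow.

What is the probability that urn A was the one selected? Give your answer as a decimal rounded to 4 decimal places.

Under each hypothesis, the probability of the observed sequence is: P(data | urn A) = (8/10)(8/10)(2/10) = 0.128; P(data | urn B) = (2/6)(2/6)(4/6) = 0.074074; P(data | urn C) = (5/9)(5/9)(4/9) = 0.13717; P(data | urn D) = (9/12)(9/12)(3/12) = 0.14062; P(data | urn E) = (3/5)(3/5)(2/5) = 0.144.
Weighting by the prior gives 1/5 · 0.128 = 0.0256, 1/5 · 0.074074 = 0.014815, 1/5 · 0.13717 = 0.027435, 1/5 · 0.14062 = 0.028125, 1/5 · 0.144 = 0.0288; with total 0.12477.
By Bayes' rule, P(urn A | data) = (0.0256) / (0.12477) = 0.20517.

0.2052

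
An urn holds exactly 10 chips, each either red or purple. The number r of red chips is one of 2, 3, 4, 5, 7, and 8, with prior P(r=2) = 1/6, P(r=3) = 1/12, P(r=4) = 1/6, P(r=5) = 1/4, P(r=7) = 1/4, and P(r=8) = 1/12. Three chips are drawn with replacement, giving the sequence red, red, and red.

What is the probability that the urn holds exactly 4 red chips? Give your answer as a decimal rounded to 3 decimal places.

0.061

The likelihood of the observed sequence under each hypothesis: P(data | r = 2) = (2/10)(2/10)(2/10) = 0.008; P(data | r = 3) = (3/10)(3/10)(3/10) = 0.027; P(data | r = 4) = (4/10)(4/10)(4/10) = 0.064; P(data | r = 5) = (5/10)(5/10)(5/10) = 0.125; P(data | r = 7) = (7/10)(7/10)(7/10) = 0.343; P(data | r = 8) = (8/10)(8/10)(8/10) = 0.512.
Weighting by the prior gives 1/6 · 0.008 = 0.0013333, 1/12 · 0.027 = 0.00225, 1/6 · 0.064 = 0.010667, 1/4 · 0.125 = 0.03125, 1/4 · 0.343 = 0.08575, 1/12 · 0.512 = 0.042667; with total 0.17392.
Hence P(r = 4 | data) = (0.010667) / (0.17392) = 0.061332.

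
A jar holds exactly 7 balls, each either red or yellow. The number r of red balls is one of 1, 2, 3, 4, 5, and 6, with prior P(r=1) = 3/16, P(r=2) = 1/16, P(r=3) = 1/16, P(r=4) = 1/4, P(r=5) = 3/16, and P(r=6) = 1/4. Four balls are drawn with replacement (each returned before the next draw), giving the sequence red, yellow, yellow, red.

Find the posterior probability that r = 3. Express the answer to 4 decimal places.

The likelihood of the observed sequence under each hypothesis: P(data | r = 1) = (1/7)(6/7)(6/7)(1/7) = 0.014994; P(data | r = 2) = (2/7)(5/7)(5/7)(2/7) = 0.041649; P(data | r = 3) = (3/7)(4/7)(4/7)(3/7) = 0.059975; P(data | r = 4) = (4/7)(3/7)(3/7)(4/7) = 0.059975; P(data | r = 5) = (5/7)(2/7)(2/7)(5/7) = 0.041649; P(data | r = 6) = (6/7)(1/7)(1/7)(6/7) = 0.014994.
The prior-weighted likelihoods are 3/16 · 0.014994 = 0.0028113, 1/16 · 0.041649 = 0.0026031, 1/16 · 0.059975 = 0.0037484, 1/4 · 0.059975 = 0.014994, 3/16 · 0.041649 = 0.0078092, 1/4 · 0.014994 = 0.0037484; summing to 0.035714.
So P(r = 3 | data) = (0.0037484) / (0.035714) = 0.10496.

0.1050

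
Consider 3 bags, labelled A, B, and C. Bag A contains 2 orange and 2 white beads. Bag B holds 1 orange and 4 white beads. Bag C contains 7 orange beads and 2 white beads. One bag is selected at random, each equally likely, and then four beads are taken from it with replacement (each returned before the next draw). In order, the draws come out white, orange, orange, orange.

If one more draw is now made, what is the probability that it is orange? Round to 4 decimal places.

0.6564

Under each hypothesis, the probability of the observed sequence is: P(data | bag A) = (2/4)(2/4)(2/4)(2/4) = 0.0625; P(data | bag B) = (4/5)(1/5)(1/5)(1/5) = 0.0064; P(data | bag C) = (2/9)(7/9)(7/9)(7/9) = 0.10456.
The prior-weighted likelihoods are 1/3 · 0.0625 = 0.020833, 1/3 · 0.0064 = 0.0021333, 1/3 · 0.10456 = 0.034852; with total 0.057819.
Normalising, the posterior is P(bag A | data) = 0.36032, P(bag B | data) = 0.036897, P(bag C | data) = 0.60278.
So P(orange next | data) = Σ P(orange next | H) P(H | data) = (1/2)(0.36032) + (1/5)(0.036897) + (7/9)(0.60278) = 0.65637.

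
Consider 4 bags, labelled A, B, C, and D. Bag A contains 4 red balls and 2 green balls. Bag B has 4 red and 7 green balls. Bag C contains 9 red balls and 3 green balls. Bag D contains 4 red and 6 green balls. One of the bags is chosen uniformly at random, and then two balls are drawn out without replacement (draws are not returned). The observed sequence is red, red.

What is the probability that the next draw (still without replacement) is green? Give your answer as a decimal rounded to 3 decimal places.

0.462

Compute the likelihood of the observed sequence for each case: P(data | bag A) = (4/6)(3/5) = 2/5; P(data | bag B) = (4/11)(3/10) = 6/55; P(data | bag C) = (9/12)(8/11) = 6/11; P(data | bag D) = (4/10)(3/9) = 2/15.
Weighting by the prior gives 1/4 · 2/5 = 1/10, 1/4 · 6/55 = 3/110, 1/4 · 6/11 = 3/22, 1/4 · 2/15 = 1/30; summing to 49/165.
Normalising, the posterior is P(bag A | data) = 33/98, P(bag B | data) = 9/98, P(bag C | data) = 45/98, P(bag D | data) = 11/98.
So P(green next | data) = Σ P(green next | H) P(H | data) = (1/2)(33/98) + (7/9)(9/98) + (3/10)(45/98) + (3/4)(11/98) = 181/392.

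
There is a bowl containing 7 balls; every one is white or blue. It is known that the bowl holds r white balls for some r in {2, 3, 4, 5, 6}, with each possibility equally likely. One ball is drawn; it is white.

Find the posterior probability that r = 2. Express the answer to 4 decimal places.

Under each hypothesis, the probability of this draw is: P(data | r = 2) = (2/7) = 2/7; P(data | r = 3) = (3/7) = 3/7; P(data | r = 4) = (4/7) = 4/7; P(data | r = 5) = (5/7) = 5/7; P(data | r = 6) = (6/7) = 6/7.
Multiplying each by its prior: 1/5 · 2/7 = 2/35, 1/5 · 3/7 = 3/35, 1/5 · 4/7 = 4/35, 1/5 · 5/7 = 1/7, 1/5 · 6/7 = 6/35; summing to 4/7.
So P(r = 2 | data) = (2/35) / (4/7) = 1/10.

0.1000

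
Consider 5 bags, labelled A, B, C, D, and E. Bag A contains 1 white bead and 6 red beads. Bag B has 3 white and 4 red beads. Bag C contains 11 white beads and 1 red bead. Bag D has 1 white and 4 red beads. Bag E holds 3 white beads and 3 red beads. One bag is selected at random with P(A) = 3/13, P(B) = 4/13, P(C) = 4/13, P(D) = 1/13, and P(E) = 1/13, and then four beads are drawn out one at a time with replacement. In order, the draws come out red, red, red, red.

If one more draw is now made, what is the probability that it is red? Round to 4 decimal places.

0.7905

The likelihood of the observed sequence under each hypothesis: P(data | bag A) = (6/7)(6/7)(6/7)(6/7) = 0.53978; P(data | bag B) = (4/7)(4/7)(4/7)(4/7) = 0.10662; P(data | bag C) = (1/12)(1/12)(1/12)(1/12) = 4.8225e-05; P(data | bag D) = (4/5)(4/5)(4/5)(4/5) = 0.4096; P(data | bag E) = (3/6)(3/6)(3/6)(3/6) = 0.0625.
The prior-weighted likelihoods are 3/13 · 0.53978 = 0.12456, 4/13 · 0.10662 = 0.032807, 4/13 · 4.8225e-05 = 1.4839e-05, 1/13 · 0.4096 = 0.031508, 1/13 · 0.0625 = 0.0048077; with total 0.1937.
The posterior is then P(bag A | data) = 0.64307, P(bag B | data) = 0.16937, P(bag C | data) = 7.6606e-05, P(bag D | data) = 0.16266, P(bag E | data) = 0.02482.
So P(red next | data) = Σ P(red next | H) P(H | data) = (6/7)(0.64307) + (4/7)(0.16937) + (1/12)(7.6606e-05) + (4/5)(0.16266) + (1/2)(0.02482) = 0.79053.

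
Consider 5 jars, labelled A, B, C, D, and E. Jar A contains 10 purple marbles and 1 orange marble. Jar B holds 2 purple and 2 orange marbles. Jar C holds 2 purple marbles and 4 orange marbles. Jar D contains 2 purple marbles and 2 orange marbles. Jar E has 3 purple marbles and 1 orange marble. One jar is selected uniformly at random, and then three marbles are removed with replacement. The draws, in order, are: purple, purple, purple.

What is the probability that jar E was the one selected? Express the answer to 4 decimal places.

Under each hypothesis, the probability of the observed sequence is: P(data | jar A) = (10/11)(10/11)(10/11) = 0.75131; P(data | jar B) = (2/4)(2/4)(2/4) = 0.125; P(data | jar C) = (2/6)(2/6)(2/6) = 0.037037; P(data | jar D) = (2/4)(2/4)(2/4) = 0.125; P(data | jar E) = (3/4)(3/4)(3/4) = 0.42188.
The prior-weighted likelihoods are 1/5 · 0.75131 = 0.15026, 1/5 · 0.125 = 0.025, 1/5 · 0.037037 = 0.0074074, 1/5 · 0.125 = 0.025, 1/5 · 0.42188 = 0.084375; these sum to 0.29205.
So P(jar E | data) = (0.084375) / (0.29205) = 0.28891.

0.2889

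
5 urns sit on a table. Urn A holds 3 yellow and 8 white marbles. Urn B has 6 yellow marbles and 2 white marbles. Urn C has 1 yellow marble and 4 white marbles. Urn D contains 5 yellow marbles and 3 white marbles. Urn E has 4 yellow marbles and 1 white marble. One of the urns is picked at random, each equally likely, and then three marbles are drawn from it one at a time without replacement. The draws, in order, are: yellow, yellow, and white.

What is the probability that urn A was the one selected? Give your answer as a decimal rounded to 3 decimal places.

0.080

Compute the likelihood of the observed sequence for each case: P(data | urn A) = (3/11)(2/10)(8/9) = 0.048485; P(data | urn B) = (6/8)(5/7)(2/6) = 0.17857; P(data | urn C) = (1/5)(0/4) = 0; P(data | urn D) = (5/8)(4/7)(3/6) = 0.17857; P(data | urn E) = (4/5)(3/4)(1/3) = 0.2.
Weighting by the prior gives 1/5 · 0.048485 = 0.009697, 1/5 · 0.17857 = 0.035714, 1/5 · 0 = 0, 1/5 · 0.17857 = 0.035714, 1/5 · 0.2 = 0.04; with total 0.12113.
So P(urn A | data) = (0.009697) / (0.12113) = 0.080057.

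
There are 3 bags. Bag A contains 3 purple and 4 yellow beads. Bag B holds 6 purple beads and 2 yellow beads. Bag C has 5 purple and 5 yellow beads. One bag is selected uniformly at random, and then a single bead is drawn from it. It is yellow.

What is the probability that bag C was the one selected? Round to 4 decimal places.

0.3784

Under each hypothesis, the probability of this draw is: P(data | bag A) = (4/7) = 4/7; P(data | bag B) = (2/8) = 1/4; P(data | bag C) = (5/10) = 1/2.
Weighting by the prior gives 1/3 · 4/7 = 4/21, 1/3 · 1/4 = 1/12, 1/3 · 1/2 = 1/6; these sum to 37/84.
Hence P(bag C | data) = (1/6) / (37/84) = 14/37.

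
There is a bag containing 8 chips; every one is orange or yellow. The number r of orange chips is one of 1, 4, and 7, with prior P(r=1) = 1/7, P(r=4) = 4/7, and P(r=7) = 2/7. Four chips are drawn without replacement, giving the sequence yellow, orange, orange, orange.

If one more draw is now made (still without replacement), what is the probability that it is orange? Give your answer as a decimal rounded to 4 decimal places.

Under each hypothesis, the probability of the observed sequence is: P(data | r = 1) = (7/8)(1/7)(0/6) = 0; P(data | r = 4) = (4/8)(4/7)(3/6)(2/5) = 2/35; P(data | r = 7) = (1/8)(7/7)(6/6)(5/5) = 1/8.
Multiplying each by its prior: 1/7 · 0 = 0, 4/7 · 2/35 = 8/245, 2/7 · 1/8 = 1/28; with total 67/980.
Dividing through by the total gives posterior P(r = 1 | data) = 0, P(r = 4 | data) = 32/67, P(r = 7 | data) = 35/67.
Averaging over the posterior, P(orange next | data) = (1/4)(32/67) + (1)(35/67) = 43/67.

0.6418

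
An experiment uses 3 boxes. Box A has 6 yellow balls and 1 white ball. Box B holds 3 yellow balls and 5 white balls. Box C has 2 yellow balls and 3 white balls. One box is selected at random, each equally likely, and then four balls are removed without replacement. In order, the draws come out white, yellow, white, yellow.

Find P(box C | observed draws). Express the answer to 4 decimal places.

0.5833

Under each hypothesis, the probability of the observed sequence is: P(data | box A) = (1/7)(6/6)(0/5) = 0; P(data | box B) = (5/8)(3/7)(4/6)(2/5) = 1/14; P(data | box C) = (3/5)(2/4)(2/3)(1/2) = 1/10.
Weighting by the prior gives 1/3 · 0 = 0, 1/3 · 1/14 = 1/42, 1/3 · 1/10 = 1/30; these sum to 2/35.
Hence P(box C | data) = (1/30) / (2/35) = 7/12.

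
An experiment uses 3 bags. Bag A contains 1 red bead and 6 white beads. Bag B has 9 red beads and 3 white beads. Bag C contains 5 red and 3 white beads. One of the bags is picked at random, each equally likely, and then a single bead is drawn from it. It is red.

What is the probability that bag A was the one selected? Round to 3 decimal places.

The likelihood of this draw under each hypothesis: P(data | bag A) = (1/7) = 1/7; P(data | bag B) = (9/12) = 3/4; P(data | bag C) = (5/8) = 5/8.
Weighting by the prior gives 1/3 · 1/7 = 1/21, 1/3 · 3/4 = 1/4, 1/3 · 5/8 = 5/24; these sum to 85/168.
Hence P(bag A | data) = (1/21) / (85/168) = 8/85.

0.094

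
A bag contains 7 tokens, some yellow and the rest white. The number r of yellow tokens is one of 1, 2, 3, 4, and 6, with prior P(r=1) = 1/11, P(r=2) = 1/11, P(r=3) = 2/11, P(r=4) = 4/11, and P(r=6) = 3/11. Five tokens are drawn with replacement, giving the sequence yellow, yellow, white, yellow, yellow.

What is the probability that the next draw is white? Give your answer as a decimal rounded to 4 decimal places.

Under each hypothesis, the probability of the observed sequence is: P(data | r = 1) = (1/7)(1/7)(6/7)(1/7)(1/7) = 0.00035699; P(data | r = 2) = (2/7)(2/7)(5/7)(2/7)(2/7) = 0.0047599; P(data | r = 3) = (3/7)(3/7)(4/7)(3/7)(3/7) = 0.019278; P(data | r = 4) = (4/7)(4/7)(3/7)(4/7)(4/7) = 0.045695; P(data | r = 6) = (6/7)(6/7)(1/7)(6/7)(6/7) = 0.077111.
Multiplying each by its prior: 1/11 · 0.00035699 = 3.2454e-05, 1/11 · 0.0047599 = 0.00043272, 2/11 · 0.019278 = 0.003505, 4/11 · 0.045695 = 0.016616, 3/11 · 0.077111 = 0.02103; these sum to 0.041617.
The posterior is then P(r = 1 | data) = 0.00077983, P(r = 2 | data) = 0.010398, P(r = 3 | data) = 0.084221, P(r = 4 | data) = 0.39927, P(r = 6 | data) = 0.50533.
The predictive probability is P(white next | data) = (6/7)(0.00077983) + (5/7)(0.010398) + (4/7)(0.084221) + (3/7)(0.39927) + (1/7)(0.50533) = 0.29953.

0.2995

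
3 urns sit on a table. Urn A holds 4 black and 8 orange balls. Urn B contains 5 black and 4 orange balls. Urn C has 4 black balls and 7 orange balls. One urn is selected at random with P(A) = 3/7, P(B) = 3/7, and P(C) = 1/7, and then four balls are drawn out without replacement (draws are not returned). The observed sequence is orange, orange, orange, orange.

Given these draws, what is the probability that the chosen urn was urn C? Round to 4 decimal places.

Under each hypothesis, the probability of the observed sequence is: P(data | urn A) = (8/12)(7/11)(6/10)(5/9) = 0.14141; P(data | urn B) = (4/9)(3/8)(2/7)(1/6) = 0.0079365; P(data | urn C) = (7/11)(6/10)(5/9)(4/8) = 0.10606.
The prior-weighted likelihoods are 3/7 · 0.14141 = 0.060606, 3/7 · 0.0079365 = 0.0034014, 1/7 · 0.10606 = 0.015152; these sum to 0.079159.
By Bayes' rule, P(urn C | data) = (0.015152) / (0.079159) = 0.19141.

0.1914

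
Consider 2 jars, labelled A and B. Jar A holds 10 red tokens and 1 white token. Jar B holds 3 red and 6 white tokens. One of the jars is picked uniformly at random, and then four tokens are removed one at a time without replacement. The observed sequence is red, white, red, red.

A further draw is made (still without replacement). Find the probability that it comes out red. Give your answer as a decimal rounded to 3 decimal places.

0.884

For each hypothesis, P(data | H) works out to: P(data | jar A) = (10/11)(1/10)(9/9)(8/8) = 0.090909; P(data | jar B) = (3/9)(6/8)(2/7)(1/6) = 0.011905.
Weighting by the prior gives 1/2 · 0.090909 = 0.045455, 1/2 · 0.011905 = 0.0059524; summing to 0.051407.
The posterior is then P(jar A | data) = 0.88421, P(jar B | data) = 0.11579.
So P(red next | data) = Σ P(red next | H) P(H | data) = (1)(0.88421) + (0)(0.11579) = 0.88421.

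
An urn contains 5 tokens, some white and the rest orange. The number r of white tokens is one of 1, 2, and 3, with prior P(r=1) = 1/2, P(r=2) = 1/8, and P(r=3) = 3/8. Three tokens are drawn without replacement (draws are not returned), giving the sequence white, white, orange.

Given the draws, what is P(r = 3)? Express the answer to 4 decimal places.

Compute the likelihood of the observed sequence for each case: P(data | r = 1) = (1/5)(0/4) = 0; P(data | r = 2) = (2/5)(1/4)(3/3) = 1/10; P(data | r = 3) = (3/5)(2/4)(2/3) = 1/5.
Multiplying each by its prior: 1/2 · 0 = 0, 1/8 · 1/10 = 1/80, 3/8 · 1/5 = 3/40; summing to 7/80.
So P(r = 3 | data) = (3/40) / (7/80) = 6/7.

0.8571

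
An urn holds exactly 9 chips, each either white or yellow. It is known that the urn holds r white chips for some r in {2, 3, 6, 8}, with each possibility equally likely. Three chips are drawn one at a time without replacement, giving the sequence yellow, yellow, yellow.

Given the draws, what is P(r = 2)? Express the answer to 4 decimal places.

For each hypothesis, P(data | H) works out to: P(data | r = 2) = (7/9)(6/8)(5/7) = 5/12; P(data | r = 3) = (6/9)(5/8)(4/7) = 5/21; P(data | r = 6) = (3/9)(2/8)(1/7) = 1/84; P(data | r = 8) = (1/9)(0/8) = 0.
Multiplying each by its prior: 1/4 · 5/12 = 5/48, 1/4 · 5/21 = 5/84, 1/4 · 1/84 = 1/336, 1/4 · 0 = 0; summing to 1/6.
By Bayes' rule, P(r = 2 | data) = (5/48) / (1/6) = 5/8.

0.6250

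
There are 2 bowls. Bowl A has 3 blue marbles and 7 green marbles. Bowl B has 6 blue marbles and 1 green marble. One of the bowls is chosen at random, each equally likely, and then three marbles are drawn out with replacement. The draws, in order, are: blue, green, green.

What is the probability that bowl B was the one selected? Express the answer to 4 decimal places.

0.1063

For each hypothesis, P(data | H) works out to: P(data | bowl A) = (3/10)(7/10)(7/10) = 0.147; P(data | bowl B) = (6/7)(1/7)(1/7) = 0.017493.
Weighting by the prior gives 1/2 · 0.147 = 0.0735, 1/2 · 0.017493 = 0.0087464; summing to 0.082246.
Therefore the posterior P(bowl B | data) = (0.0087464) / (0.082246) = 0.10634.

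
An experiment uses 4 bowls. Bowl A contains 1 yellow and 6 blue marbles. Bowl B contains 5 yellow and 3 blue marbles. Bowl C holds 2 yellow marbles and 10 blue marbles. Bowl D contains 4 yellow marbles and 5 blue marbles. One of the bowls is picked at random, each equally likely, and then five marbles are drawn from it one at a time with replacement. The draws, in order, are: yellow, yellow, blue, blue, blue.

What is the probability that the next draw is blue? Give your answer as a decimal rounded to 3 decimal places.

0.611

Compute the likelihood of the observed sequence for each case: P(data | bowl A) = (1/7)(1/7)(6/7)(6/7)(6/7) = 0.012852; P(data | bowl B) = (5/8)(5/8)(3/8)(3/8)(3/8) = 0.020599; P(data | bowl C) = (2/12)(2/12)(10/12)(10/12)(10/12) = 0.016075; P(data | bowl D) = (4/9)(4/9)(5/9)(5/9)(5/9) = 0.03387.
Weighting by the prior gives 1/4 · 0.012852 = 0.0032129, 1/4 · 0.020599 = 0.0051498, 1/4 · 0.016075 = 0.0040188, 1/4 · 0.03387 = 0.0084675; with total 0.020849.
Dividing through by the total gives posterior P(bowl A | data) = 0.1541, P(bowl B | data) = 0.24701, P(bowl C | data) = 0.19276, P(bowl D | data) = 0.40613.
So P(blue next | data) = Σ P(blue next | H) P(H | data) = (6/7)(0.1541) + (3/8)(0.24701) + (5/6)(0.19276) + (5/9)(0.40613) = 0.61098.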